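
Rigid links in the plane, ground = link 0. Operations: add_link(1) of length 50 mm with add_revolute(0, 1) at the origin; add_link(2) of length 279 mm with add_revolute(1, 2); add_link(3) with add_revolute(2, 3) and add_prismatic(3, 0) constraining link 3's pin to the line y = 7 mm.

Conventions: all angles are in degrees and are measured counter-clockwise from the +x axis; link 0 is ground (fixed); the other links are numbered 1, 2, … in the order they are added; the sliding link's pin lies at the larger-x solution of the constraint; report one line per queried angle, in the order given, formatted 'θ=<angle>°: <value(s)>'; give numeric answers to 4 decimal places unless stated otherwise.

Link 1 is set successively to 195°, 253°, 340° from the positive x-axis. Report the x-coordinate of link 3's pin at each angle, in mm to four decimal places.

geometry: r = 50 mm, L = 279 mm, e = 7 mm
θ=195°: crank pin P = (r cos θ, r sin θ) = (-48.296291, -12.940952)
θ=195°: h = r sin θ − e = -12.940952 − 7 = -19.940952
θ=195°: x = r cos θ + √(L² − h²) = -48.296291 + 278.286468 = 229.990177
θ=253°: crank pin P = (r cos θ, r sin θ) = (-14.618585, -47.815238)
θ=253°: h = r sin θ − e = -47.815238 − 7 = -54.815238
θ=253°: x = r cos θ + √(L² − h²) = -14.618585 + 273.562223 = 258.943637
θ=340°: crank pin P = (r cos θ, r sin θ) = (46.984631, -17.101007)
θ=340°: h = r sin θ − e = -17.101007 − 7 = -24.101007
θ=340°: x = r cos θ + √(L² − h²) = 46.984631 + 277.957086 = 324.941717

θ=195°: 229.9902
θ=253°: 258.9436
θ=340°: 324.9417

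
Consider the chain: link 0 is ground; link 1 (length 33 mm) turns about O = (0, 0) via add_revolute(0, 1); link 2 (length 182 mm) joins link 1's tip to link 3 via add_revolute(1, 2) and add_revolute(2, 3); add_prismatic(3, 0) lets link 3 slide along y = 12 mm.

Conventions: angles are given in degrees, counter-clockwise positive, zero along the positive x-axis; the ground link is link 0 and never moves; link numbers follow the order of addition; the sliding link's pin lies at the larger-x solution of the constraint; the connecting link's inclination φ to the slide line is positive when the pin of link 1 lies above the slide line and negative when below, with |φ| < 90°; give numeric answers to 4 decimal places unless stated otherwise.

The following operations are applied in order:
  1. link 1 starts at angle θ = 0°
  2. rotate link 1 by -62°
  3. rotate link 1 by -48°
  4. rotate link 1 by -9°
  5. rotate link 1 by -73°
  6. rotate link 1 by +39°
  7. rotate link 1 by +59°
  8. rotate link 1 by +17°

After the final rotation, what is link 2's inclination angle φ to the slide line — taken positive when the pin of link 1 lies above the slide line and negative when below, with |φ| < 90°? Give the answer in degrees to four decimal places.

geometry: r = 33 mm, L = 182 mm, e = 12 mm; θ starts at 0°
rotate link 1 by -62°: θ ← 0° -62° = -62°
rotate link 1 by -48°: θ ← -62° -48° = -110°
rotate link 1 by -9°: θ ← -110° -9° = -119°
rotate link 1 by -73°: θ ← -119° -73° = -192°
rotate link 1 by +39°: θ ← -192° +39° = -153°
rotate link 1 by +59°: θ ← -153° +59° = -94°
rotate link 1 by +17°: θ ← -94° +17° = -77°
h = r sin θ − e = -32.154212 − 12 = -44.154212
sin φ = h / L = -44.154212 / 182 = -0.24260556
φ = arcsin(-0.24260556) = -14.040374°

-14.0404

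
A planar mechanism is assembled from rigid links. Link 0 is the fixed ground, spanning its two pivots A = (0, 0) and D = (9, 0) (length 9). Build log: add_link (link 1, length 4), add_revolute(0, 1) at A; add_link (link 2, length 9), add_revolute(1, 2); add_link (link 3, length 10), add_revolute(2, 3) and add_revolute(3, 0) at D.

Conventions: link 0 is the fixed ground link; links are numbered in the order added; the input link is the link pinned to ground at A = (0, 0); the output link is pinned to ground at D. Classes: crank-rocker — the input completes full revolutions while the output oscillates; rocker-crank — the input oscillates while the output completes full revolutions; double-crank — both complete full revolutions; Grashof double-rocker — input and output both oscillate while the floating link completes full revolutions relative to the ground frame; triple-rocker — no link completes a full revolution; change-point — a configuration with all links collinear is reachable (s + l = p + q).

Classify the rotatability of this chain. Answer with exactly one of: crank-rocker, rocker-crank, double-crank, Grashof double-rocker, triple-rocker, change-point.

lengths: ground=9, input=4, coupler=9, output=10
sorted: s=4 (shortest), l=10 (longest), p+q=18
s + l = 14 vs p + q = 18
s + l < p + q (Grashof) with shortest = input link → crank-rocker

crank-rocker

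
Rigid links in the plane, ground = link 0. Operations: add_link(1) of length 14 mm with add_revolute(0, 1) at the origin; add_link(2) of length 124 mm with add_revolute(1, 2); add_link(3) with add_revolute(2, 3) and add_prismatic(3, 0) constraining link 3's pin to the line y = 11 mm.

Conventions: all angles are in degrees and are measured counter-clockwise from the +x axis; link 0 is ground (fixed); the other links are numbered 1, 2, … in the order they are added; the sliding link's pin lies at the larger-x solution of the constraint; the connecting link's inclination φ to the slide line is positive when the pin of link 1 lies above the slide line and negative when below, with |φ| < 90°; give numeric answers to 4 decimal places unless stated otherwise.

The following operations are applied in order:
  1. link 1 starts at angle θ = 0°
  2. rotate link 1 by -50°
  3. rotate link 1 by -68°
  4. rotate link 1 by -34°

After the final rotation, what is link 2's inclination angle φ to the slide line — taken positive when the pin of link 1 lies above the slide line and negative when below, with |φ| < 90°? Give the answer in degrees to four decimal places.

geometry: r = 14 mm, L = 124 mm, e = 11 mm; θ starts at 0°
rotate link 1 by -50°: θ ← 0° -50° = -50°
rotate link 1 by -68°: θ ← -50° -68° = -118°
rotate link 1 by -34°: θ ← -118° -34° = -152°
h = r sin θ − e = -6.572602 − 11 = -17.572602
sin φ = h / L = -17.572602 / 124 = -0.14171453
φ = arcsin(-0.14171453) = -8.147071°

-8.1471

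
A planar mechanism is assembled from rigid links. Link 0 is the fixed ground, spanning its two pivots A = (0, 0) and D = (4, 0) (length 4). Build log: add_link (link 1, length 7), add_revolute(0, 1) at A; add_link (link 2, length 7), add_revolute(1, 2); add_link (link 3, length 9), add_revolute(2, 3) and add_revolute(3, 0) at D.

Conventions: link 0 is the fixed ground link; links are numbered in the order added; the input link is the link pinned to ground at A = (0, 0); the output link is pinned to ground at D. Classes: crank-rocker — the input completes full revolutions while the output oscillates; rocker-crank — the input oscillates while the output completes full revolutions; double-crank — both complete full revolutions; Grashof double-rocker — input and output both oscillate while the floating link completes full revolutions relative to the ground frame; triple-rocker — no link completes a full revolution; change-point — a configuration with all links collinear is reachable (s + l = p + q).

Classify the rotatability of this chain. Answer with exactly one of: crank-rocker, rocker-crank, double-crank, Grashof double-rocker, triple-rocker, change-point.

lengths: ground=4, input=7, coupler=7, output=9
sorted: s=4 (shortest), l=9 (longest), p+q=14
s + l = 13 vs p + q = 14
s + l < p + q (Grashof) with shortest = ground link → double-crank

double-crank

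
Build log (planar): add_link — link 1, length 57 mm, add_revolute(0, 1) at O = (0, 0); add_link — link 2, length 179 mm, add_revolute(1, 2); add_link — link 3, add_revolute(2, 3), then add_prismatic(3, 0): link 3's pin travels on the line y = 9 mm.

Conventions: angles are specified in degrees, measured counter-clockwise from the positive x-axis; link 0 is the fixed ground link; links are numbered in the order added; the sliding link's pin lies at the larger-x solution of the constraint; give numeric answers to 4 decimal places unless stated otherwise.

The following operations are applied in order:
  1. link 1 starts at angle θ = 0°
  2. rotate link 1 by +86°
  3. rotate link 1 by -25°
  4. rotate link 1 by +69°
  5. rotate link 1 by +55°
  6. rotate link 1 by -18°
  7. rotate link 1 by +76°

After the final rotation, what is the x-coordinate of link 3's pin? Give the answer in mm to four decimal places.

geometry: r = 57 mm, L = 179 mm, e = 9 mm; θ starts at 0°
rotate link 1 by +86°: θ ← 0° +86° = 86°
rotate link 1 by -25°: θ ← 86° -25° = 61°
rotate link 1 by +69°: θ ← 61° +69° = 130°
rotate link 1 by +55°: θ ← 130° +55° = 185°
rotate link 1 by -18°: θ ← 185° -18° = 167°
rotate link 1 by +76°: θ ← 167° +76° = 243°
crank pin P = (r cos θ, r sin θ) = (-25.877458, -50.787372)
h = r sin θ − e = -50.787372 − 9 = -59.787372
x = r cos θ + √(L² − h²) = -25.877458 + 168.720094 = 142.842636

142.8426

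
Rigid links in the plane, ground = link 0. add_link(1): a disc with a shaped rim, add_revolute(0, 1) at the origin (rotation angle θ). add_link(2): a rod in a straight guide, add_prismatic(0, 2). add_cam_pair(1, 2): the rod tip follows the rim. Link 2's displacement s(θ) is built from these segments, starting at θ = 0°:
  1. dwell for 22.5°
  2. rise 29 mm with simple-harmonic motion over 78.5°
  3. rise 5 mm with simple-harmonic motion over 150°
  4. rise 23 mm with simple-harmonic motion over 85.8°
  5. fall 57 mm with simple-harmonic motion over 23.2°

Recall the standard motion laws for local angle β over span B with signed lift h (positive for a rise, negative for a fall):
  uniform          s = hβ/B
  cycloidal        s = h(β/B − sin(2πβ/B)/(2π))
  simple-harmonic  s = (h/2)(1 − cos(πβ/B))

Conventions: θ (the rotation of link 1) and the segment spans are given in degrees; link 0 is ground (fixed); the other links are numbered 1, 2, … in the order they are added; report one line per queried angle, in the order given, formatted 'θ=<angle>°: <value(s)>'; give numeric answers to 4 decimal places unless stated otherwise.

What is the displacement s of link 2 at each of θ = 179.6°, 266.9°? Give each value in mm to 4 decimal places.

segment 1 (0° to 22.5°, dwell): s unchanged at 0.0000
segment 2 (22.5° to 101°, simple-harmonic, h = 29) is passed completely: s = 0.0000 + (29) = 29.0000
θ = 179.6° falls in segment 3 (101° to 251°, simple-harmonic, h = 5): β = 179.6 − 101 = 78.6°, B = 150°; Δs = 5/2·(1 − cos(π·0.5240)) = 2.6883; s = 29.0000 + 2.6883 = 31.6883
segment 3 (101° to 251°, simple-harmonic, h = 5) is passed completely: s = 29.0000 + (5) = 34.0000
θ = 266.9° falls in segment 4 (251° to 336.8°, simple-harmonic, h = 23): β = 266.9 − 251 = 15.9°, B = 85.8°; Δs = 23/2·(1 − cos(π·0.1853)) = 1.8945; s = 34.0000 + 1.8945 = 35.8945

θ=179.6°: 31.6883
θ=266.9°: 35.8945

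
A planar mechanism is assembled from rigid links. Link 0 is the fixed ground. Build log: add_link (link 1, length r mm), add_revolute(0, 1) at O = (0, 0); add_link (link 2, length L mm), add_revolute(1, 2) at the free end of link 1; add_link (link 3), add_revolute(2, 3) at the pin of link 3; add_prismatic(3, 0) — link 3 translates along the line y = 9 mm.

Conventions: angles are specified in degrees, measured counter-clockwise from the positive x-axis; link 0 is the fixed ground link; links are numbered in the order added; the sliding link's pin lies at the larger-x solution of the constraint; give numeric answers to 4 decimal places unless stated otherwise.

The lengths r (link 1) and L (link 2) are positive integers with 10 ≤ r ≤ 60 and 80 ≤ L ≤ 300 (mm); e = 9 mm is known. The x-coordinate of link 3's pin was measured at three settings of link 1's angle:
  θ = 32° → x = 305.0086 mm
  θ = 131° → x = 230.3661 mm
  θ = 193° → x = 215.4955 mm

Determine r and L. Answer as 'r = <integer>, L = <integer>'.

constraint per measurement: (x − r cos θ)² + (r sin θ − e)² = L²
subtracting the θ₁ and θ₂ equations cancels the r² and L² terms:
r = (x₁² − x₂²) / (2[(x₁cos θ₁ + e sin θ₁) − (x₂cos θ₂ + e sin θ₂)]) = 49.0000 → r = 49
L² = (x₁ − r cos θ₁)² + (r sin θ₁ − e)² = 69695.9850 → L = 264.0000 → L = 264
check at θ₃=193°: x = 215.4955 (printed 215.4955) ✓

r = 49, L = 264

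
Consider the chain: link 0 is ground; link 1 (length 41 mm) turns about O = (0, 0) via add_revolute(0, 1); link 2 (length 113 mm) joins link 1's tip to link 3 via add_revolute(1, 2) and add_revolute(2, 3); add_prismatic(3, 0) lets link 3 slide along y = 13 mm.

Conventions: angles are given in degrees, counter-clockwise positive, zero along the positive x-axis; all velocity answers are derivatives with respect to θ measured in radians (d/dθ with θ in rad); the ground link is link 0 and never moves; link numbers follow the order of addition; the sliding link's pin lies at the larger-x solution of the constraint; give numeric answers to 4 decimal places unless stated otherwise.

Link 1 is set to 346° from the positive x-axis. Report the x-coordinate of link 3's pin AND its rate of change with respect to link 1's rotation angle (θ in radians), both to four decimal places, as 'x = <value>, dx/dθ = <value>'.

geometry: r = 41 mm, L = 113 mm, e = 13 mm
crank pin P = (r cos θ, r sin θ) = (39.782125, -9.918798)
h = r sin θ − e = -9.918798 − 13 = -22.918798
x = r cos θ + √(L² − h²) = 39.782125 + 110.651384 = 150.433508
dx/dθ = −r sin θ − h·r cos θ/√(L² − h²) (θ in radians; h = -22.918798) = 18.158717

x = 150.4335, dx/dθ = 18.1587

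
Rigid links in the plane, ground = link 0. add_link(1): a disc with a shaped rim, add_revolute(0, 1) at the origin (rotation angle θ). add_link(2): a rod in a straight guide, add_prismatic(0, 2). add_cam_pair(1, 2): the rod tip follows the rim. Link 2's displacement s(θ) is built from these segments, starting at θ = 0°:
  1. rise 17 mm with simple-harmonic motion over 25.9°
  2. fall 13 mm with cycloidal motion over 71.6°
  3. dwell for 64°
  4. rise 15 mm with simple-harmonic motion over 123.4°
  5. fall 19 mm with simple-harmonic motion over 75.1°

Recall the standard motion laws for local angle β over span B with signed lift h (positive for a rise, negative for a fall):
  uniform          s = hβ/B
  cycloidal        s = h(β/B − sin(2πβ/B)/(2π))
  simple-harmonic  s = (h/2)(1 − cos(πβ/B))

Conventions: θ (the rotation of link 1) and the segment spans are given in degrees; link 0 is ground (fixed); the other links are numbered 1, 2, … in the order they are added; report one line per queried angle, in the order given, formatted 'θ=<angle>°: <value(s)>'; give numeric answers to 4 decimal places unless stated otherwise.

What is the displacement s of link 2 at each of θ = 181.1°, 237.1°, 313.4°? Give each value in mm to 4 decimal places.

segment 1 (0° to 25.9°, simple-harmonic, h = 17) is passed completely: s = 0.0000 + (17) = 17.0000
segment 2 (25.9° to 97.5°, cycloidal, h = -13) is passed completely: s = 17.0000 + (-13) = 4.0000
segment 3 (97.5° to 161.5°, dwell): s unchanged at 4.0000
θ = 181.1° falls in segment 4 (161.5° to 284.9°, simple-harmonic, h = 15): β = 181.1 − 161.5 = 19.6°, B = 123.4°; Δs = 15/2·(1 − cos(π·0.1588)) = 0.9145; s = 4.0000 + 0.9145 = 4.9145
θ = 237.1° falls in segment 4 (161.5° to 284.9°, simple-harmonic, h = 15): β = 237.1 − 161.5 = 75.6°, B = 123.4°; Δs = 15/2·(1 − cos(π·0.6126)) = 10.0990; s = 4.0000 + 10.0990 = 14.0990
segment 4 (161.5° to 284.9°, simple-harmonic, h = 15) is passed completely: s = 4.0000 + (15) = 19.0000
θ = 313.4° falls in segment 5 (284.9° to 360°, simple-harmonic, h = -19): β = 313.4 − 284.9 = 28.5°, B = 75.1°; Δs = -19/2·(1 − cos(π·0.3795)) = -5.9888; s = 19.0000 − 5.9888 = 13.0112

θ=181.1°: 4.9145
θ=237.1°: 14.0990
θ=313.4°: 13.0112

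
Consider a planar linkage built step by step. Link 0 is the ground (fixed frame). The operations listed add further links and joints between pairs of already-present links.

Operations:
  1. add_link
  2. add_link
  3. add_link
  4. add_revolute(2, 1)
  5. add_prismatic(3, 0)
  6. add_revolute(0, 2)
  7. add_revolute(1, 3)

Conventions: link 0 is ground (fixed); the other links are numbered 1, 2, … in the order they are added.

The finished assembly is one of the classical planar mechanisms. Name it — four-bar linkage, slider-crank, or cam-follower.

links: 4 (incl. ground); joints: 3 revolute, 1 prismatic, 0 higher (cam) pair, forming one closed loop
4 links, 3 revolutes + 1 prismatic in one loop → slider-crank

slider-crank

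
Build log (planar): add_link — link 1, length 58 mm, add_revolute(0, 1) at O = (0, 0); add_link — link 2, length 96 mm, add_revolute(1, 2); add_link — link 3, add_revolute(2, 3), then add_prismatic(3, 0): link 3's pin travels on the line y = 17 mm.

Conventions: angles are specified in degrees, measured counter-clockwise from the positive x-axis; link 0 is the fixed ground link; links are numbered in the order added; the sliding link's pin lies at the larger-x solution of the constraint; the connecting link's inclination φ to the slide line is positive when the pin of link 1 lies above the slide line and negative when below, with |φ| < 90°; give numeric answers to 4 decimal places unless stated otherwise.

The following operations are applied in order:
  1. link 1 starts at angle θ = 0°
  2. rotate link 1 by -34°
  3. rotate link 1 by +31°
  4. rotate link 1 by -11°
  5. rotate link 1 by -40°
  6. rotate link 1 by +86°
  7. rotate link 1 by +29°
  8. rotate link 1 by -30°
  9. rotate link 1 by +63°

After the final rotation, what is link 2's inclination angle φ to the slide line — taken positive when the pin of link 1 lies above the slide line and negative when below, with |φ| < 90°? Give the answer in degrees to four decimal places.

geometry: r = 58 mm, L = 96 mm, e = 17 mm; θ starts at 0°
rotate link 1 by -34°: θ ← 0° -34° = -34°
rotate link 1 by +31°: θ ← -34° +31° = -3°
rotate link 1 by -11°: θ ← -3° -11° = -14°
rotate link 1 by -40°: θ ← -14° -40° = -54°
rotate link 1 by +86°: θ ← -54° +86° = 32°
rotate link 1 by +29°: θ ← 32° +29° = 61°
rotate link 1 by -30°: θ ← 61° -30° = 31°
rotate link 1 by +63°: θ ← 31° +63° = 94°
h = r sin θ − e = 57.858715 − 17 = 40.858715
sin φ = h / L = 40.858715 / 96 = 0.42561161
φ = arcsin(0.42561161) = 25.189383°

25.1894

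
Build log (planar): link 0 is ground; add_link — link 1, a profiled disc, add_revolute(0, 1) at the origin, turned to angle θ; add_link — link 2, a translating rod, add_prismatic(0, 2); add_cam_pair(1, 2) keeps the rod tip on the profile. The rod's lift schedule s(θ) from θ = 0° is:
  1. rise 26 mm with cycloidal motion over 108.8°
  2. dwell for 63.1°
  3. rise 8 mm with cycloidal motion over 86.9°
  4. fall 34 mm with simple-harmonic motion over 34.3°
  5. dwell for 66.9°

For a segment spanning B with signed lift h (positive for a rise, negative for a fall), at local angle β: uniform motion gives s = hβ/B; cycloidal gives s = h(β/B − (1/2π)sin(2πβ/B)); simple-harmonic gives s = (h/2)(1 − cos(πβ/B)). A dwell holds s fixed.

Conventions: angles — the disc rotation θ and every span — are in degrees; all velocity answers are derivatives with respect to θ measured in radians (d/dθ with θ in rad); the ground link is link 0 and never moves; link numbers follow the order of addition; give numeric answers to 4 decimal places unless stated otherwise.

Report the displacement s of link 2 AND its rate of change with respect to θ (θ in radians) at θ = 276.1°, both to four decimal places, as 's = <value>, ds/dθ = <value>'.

seg 1 [0°–108.8°] cycloidal, h=26: full span → s += 26 → s = 26.0000
seg 2 [108.8°–171.9°] dwell: s stays 26.0000
seg 3 [171.9°–258.8°] cycloidal, h=8: full span → s += 8 → s = 34.0000
seg 4 [258.8°–293.1°] simple-harmonic, h=-34: θ=276.1° here. β=17.3, B=34.3. -34/2·(1 − cos(π·0.5044)) = -17.2336 → s = 16.7664
velocity in seg [258.8°–293.1°] (simple-harmonic), θ in radians: β = 17.3° = 0.3019 rad, B = 34.3° = 0.5986 rad; ds/dθ = (πh/(2B)) sin(πβ/B) = (π·(-34)/(2·0.5986)) sin(π·0.5044) = -89.204409 mm/rad

s = 16.7664, ds/dθ = -89.2044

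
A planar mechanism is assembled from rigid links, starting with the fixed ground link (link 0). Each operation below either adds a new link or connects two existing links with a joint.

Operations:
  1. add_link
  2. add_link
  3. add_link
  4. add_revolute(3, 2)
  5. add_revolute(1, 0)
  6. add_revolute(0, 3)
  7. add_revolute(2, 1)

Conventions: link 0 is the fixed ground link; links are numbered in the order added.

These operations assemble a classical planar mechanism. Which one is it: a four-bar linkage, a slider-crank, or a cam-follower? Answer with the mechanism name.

links: 4 (incl. ground); joints: 4 revolute, 0 prismatic, 0 higher (cam) pair, forming one closed loop
4 links in a single 4R loop → four-bar linkage

four-bar linkage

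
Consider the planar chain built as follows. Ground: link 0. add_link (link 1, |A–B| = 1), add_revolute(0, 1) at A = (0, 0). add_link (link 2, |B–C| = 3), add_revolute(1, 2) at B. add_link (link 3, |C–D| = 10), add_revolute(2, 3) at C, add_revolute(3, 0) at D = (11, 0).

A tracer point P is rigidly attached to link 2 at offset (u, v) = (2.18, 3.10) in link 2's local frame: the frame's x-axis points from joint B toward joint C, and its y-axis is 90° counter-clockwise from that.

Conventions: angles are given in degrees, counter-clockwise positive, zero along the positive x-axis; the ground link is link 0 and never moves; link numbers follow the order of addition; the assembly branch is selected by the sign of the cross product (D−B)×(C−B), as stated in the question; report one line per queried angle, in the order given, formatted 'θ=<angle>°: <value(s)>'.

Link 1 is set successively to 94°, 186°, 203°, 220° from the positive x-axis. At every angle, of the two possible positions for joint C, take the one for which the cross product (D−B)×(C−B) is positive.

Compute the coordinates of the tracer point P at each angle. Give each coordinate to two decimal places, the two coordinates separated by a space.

A=(0,0), D=(11.00,0)
θ=94°: B = A + 1.00·(cos94°, sin94°) = (-0.0698, 0.9976)
θ=94°: |BD| = 11.1146
θ=94°: circle(B,3.00) ∩ circle(D,10.00): a=1.4636, h=2.6188
θ=94°:   candidates: C₊=(1.6230,3.4744) cross=29.106; C₋=(1.1529,-1.7420) cross=-29.106
θ=94°:   branch + wants cross > 0 → take C=(1.6230,3.4744) (cross=29.106)
θ=94°: ex = (C−B)/|BC| = (0.5642,0.8256); ey = (-0.8256,0.5642)
θ=94°: P = B + 2.18·ex + 3.10·ey = (-1.3991,4.5465)
θ=186°: B = A + 1.00·(cos186°, sin186°) = (-0.9945, -0.1045)
θ=186°: |BD| = 11.9950
θ=186°: circle(B,3.00) ∩ circle(D,10.00): a=2.2042, h=2.0350
θ=186°:   candidates: C₊=(1.1919,1.9496) cross=24.410; C₋=(1.2274,-2.1203) cross=-24.410
θ=186°:   branch + wants cross > 0 → take C=(1.1919,1.9496) (cross=24.410)
θ=186°: ex = (C−B)/|BC| = (0.7288,0.6847); ey = (-0.6847,0.7288)
θ=186°: P = B + 2.18·ex + 3.10·ey = (-1.5284,3.6475)
θ=203°: B = A + 1.00·(cos203°, sin203°) = (-0.9205, -0.3907)
θ=203°: |BD| = 11.9269
θ=203°: circle(B,3.00) ∩ circle(D,10.00): a=2.1485, h=2.0937
θ=203°:   candidates: C₊=(1.1583,1.7723) cross=24.972; C₋=(1.2955,-2.4130) cross=-24.972
θ=203°:   branch + wants cross > 0 → take C=(1.1583,1.7723) (cross=24.972)
θ=203°: ex = (C−B)/|BC| = (0.6929,0.7210); ey = (-0.7210,0.6929)
θ=203°: P = B + 2.18·ex + 3.10·ey = (-1.6450,3.3291)
θ=220°: B = A + 1.00·(cos220°, sin220°) = (-0.7660, -0.6428)
θ=220°: |BD| = 11.7836
θ=220°: circle(B,3.00) ∩ circle(D,10.00): a=2.0305, h=2.2084
θ=220°:   candidates: C₊=(1.1410,1.6731) cross=26.023; C₋=(1.3819,-2.7372) cross=-26.023
θ=220°:   branch + wants cross > 0 → take C=(1.1410,1.6731) (cross=26.023)
θ=220°: ex = (C−B)/|BC| = (0.6357,0.7720); ey = (-0.7720,0.6357)
θ=220°: P = B + 2.18·ex + 3.10·ey = (-1.7734,3.0107)

θ=94°: -1.40 4.55
θ=186°: -1.53 3.65
θ=203°: -1.65 3.33
θ=220°: -1.77 3.01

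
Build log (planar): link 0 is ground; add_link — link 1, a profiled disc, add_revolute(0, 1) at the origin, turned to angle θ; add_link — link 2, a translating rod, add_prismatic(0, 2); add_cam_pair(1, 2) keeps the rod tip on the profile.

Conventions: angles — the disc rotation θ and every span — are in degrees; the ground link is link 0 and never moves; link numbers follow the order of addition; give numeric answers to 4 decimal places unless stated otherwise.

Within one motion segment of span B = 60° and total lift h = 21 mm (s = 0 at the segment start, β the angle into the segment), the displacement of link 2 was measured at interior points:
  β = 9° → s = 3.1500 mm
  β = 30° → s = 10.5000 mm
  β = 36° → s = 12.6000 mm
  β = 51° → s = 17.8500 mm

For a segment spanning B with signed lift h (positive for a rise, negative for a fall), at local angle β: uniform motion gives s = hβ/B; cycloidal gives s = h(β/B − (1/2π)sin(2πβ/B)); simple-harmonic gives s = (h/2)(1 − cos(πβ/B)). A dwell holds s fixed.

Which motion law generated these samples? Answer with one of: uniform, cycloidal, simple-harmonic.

candidates at β/B = r: uniform s = h·r (linear in β); cycloidal s = h·(r − sin(2πr)/(2π)); simple-harmonic s = (h/2)(1 − cos(πr))
β=9°: printed 3.1500 | uniform 3.1500, cycloidal 0.4461, simple-harmonic 1.1444
β=30°: printed 10.5000 | uniform 10.5000, cycloidal 10.5000, simple-harmonic 10.5000
β=36°: printed 12.6000 | uniform 12.6000, cycloidal 14.5645, simple-harmonic 13.7447
β=51°: printed 17.8500 | uniform 17.8500, cycloidal 20.5539, simple-harmonic 19.8556
only one law matches every sample → uniform

uniform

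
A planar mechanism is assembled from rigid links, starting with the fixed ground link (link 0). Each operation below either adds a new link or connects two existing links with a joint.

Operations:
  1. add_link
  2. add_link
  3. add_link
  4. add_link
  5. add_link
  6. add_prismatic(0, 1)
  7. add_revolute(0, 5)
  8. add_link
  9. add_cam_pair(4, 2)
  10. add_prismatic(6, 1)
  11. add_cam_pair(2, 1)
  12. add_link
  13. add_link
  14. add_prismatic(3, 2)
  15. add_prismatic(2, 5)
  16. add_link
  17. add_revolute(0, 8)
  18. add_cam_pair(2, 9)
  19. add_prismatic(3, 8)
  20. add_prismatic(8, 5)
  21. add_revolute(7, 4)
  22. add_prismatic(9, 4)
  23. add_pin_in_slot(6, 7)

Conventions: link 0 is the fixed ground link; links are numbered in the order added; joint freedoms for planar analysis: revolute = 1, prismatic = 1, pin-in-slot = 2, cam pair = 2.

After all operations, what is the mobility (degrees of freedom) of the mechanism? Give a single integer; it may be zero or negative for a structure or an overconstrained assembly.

(L,J1,J2)=(1,0,0); link0 fixed
link1: (2,0,0)
link2: (3,0,0)
link3: (4,0,0)
link4: (5,0,0)
link5: (6,0,0)
P 0-1 [J1]: (6,1,0)
R 0-5 [J1]: (6,2,0)
link6: (7,2,0)
C 4-2 [J2]: (7,2,1)
P 6-1 [J1]: (7,3,1)
C 2-1 [J2]: (7,3,2)
link7: (8,3,2)
link8: (9,3,2)
P 3-2 [J1]: (9,4,2)
P 2-5 [J1]: (9,5,2)
link9: (10,5,2)
R 0-8 [J1]: (10,6,2)
C 2-9 [J2]: (10,6,3)
P 3-8 [J1]: (10,7,3)
P 8-5 [J1]: (10,8,3)
R 7-4 [J1]: (10,9,3)
P 9-4 [J1]: (10,10,3)
PS 6-7 [J2]: (10,10,4)
Grübler: 3·9 − 2·10 − 4 = 3

M = 3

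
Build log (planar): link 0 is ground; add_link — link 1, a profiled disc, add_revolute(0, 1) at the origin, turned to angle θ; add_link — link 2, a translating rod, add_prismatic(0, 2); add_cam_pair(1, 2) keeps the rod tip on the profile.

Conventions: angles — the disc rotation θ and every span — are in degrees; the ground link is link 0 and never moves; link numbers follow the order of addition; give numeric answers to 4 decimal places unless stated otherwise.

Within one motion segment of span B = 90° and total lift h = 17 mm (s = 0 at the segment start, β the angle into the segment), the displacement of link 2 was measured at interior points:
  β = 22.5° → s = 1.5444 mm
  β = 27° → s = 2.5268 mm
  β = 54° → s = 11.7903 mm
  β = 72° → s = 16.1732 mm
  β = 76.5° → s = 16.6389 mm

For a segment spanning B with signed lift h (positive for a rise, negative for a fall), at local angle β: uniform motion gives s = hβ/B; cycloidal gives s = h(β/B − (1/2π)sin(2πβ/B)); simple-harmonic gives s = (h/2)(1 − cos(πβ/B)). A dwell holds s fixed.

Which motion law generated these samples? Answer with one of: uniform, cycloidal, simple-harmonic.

candidates at β/B = r: uniform s = h·r (linear in β); cycloidal s = h·(r − sin(2πr)/(2π)); simple-harmonic s = (h/2)(1 − cos(πr))
β=22.5°: printed 1.5444 | uniform 4.2500, cycloidal 1.5444, simple-harmonic 2.4896
β=27°: printed 2.5268 | uniform 5.1000, cycloidal 2.5268, simple-harmonic 3.5038
β=54°: printed 11.7903 | uniform 10.2000, cycloidal 11.7903, simple-harmonic 11.1266
β=72°: printed 16.1732 | uniform 13.6000, cycloidal 16.1732, simple-harmonic 15.3766
β=76.5°: printed 16.6389 | uniform 14.4500, cycloidal 16.6389, simple-harmonic 16.0736
only one law matches every sample → cycloidal

cycloidal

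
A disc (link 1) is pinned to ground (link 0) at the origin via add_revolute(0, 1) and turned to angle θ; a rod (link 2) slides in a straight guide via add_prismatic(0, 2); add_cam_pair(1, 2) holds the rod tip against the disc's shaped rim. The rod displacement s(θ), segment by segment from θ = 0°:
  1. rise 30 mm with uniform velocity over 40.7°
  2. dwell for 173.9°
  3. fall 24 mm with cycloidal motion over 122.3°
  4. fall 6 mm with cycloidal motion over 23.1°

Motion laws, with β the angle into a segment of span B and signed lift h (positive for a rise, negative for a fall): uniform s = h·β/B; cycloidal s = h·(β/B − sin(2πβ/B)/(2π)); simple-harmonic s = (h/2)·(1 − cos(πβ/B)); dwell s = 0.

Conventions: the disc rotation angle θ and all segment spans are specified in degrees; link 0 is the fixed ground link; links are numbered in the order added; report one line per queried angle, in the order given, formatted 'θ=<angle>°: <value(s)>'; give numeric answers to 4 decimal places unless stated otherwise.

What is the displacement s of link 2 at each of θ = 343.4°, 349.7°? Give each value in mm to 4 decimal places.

segment 1 (0° to 40.7°, uniform, h = 30) is passed completely: s = 0.0000 + (30) = 30.0000
segment 2 (40.7° to 214.6°, dwell): s unchanged at 30.0000
segment 3 (214.6° to 336.9°, cycloidal, h = -24) is passed completely: s = 30.0000 + (-24) = 6.0000
θ = 343.4° falls in segment 4 (336.9° to 360°, cycloidal, h = -6): β = 343.4 − 336.9 = 6.5°, B = 23.1°; Δs = -6·(0.2814 − sin(2π·0.2814)/(2π)) = -0.7519; s = 6.0000 − 0.7519 = 5.2481
θ = 349.7° falls in segment 4 (336.9° to 360°, cycloidal, h = -6): β = 349.7 − 336.9 = 12.8°, B = 23.1°; Δs = -6·(0.5541 − sin(2π·0.5541)/(2π)) = -3.6431; s = 6.0000 − 3.6431 = 2.3569

θ=343.4°: 5.2481
θ=349.7°: 2.3569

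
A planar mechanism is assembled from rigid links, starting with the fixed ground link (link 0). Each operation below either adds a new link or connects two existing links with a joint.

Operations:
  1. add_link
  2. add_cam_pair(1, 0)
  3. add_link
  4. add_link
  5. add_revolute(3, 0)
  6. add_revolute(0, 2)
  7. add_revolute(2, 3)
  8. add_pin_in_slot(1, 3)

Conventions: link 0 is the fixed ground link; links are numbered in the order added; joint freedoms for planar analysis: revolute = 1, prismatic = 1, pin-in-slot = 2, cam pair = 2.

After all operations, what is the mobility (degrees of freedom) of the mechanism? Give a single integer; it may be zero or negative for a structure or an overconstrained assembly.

link 0 = ground. State L|J1|J2 = 1|0|0
+link1  2|0|0
C(1,0) f=2→J2  2|0|1
+link2  3|0|1
+link3  4|0|1
R(3,0) f=1→J1  4|1|1
R(0,2) f=1→J1  4|2|1
R(2,3) f=1→J1  4|3|1
PS(1,3) f=2→J2  4|3|2
M = 3(4−1)−2·3−2 = 9−6−2 = 1

M = 1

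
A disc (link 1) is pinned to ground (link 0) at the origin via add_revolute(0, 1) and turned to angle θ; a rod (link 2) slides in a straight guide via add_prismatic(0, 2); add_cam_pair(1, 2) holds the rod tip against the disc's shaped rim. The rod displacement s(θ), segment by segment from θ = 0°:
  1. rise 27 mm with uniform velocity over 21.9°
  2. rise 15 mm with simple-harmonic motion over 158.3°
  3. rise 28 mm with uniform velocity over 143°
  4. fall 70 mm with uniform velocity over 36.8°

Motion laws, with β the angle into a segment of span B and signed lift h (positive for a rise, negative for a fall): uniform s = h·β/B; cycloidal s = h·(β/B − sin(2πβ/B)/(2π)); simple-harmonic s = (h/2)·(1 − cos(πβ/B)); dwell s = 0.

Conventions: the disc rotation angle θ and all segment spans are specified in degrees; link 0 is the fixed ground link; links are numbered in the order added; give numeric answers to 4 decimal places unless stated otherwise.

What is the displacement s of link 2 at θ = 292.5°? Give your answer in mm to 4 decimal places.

segment 1 (0° to 21.9°, uniform, h = 27) is passed completely: s = 0.0000 + (27) = 27.0000
segment 2 (21.9° to 180.2°, simple-harmonic, h = 15) is passed completely: s = 27.0000 + (15) = 42.0000
θ = 292.5° falls in segment 3 (180.2° to 323.2°, uniform, h = 28): β = 292.5 − 180.2 = 112.3°, B = 143°; Δs = 28·112.3/143 = 21.9888; s = 42.0000 + 21.9888 = 63.9888

63.9888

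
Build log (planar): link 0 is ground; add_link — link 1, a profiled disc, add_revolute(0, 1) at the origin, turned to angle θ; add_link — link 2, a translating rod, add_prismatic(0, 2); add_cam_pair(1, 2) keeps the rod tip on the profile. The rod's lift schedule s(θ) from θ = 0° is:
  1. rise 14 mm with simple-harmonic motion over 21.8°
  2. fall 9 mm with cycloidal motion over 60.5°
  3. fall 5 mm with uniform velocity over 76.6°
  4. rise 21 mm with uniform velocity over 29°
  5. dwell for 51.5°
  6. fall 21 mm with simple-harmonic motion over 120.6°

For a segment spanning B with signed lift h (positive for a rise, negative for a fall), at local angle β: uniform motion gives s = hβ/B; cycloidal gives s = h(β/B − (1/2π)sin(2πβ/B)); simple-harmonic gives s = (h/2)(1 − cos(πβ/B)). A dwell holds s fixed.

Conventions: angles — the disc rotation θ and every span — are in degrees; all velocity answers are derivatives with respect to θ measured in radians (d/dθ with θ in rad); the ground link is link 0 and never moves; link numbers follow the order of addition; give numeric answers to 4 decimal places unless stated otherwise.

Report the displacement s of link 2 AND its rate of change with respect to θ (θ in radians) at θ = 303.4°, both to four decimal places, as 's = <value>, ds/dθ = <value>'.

seg 1 [0°–21.8°] simple-harmonic, h=14: full span → s += 14 → s = 14.0000
seg 2 [21.8°–82.3°] cycloidal, h=-9: full span → s += -9 → s = 5.0000
seg 3 [82.3°–158.9°] uniform, h=-5: full span → s += -5 → s = 0.0000
seg 4 [158.9°–187.9°] uniform, h=21: full span → s += 21 → s = 21.0000
seg 5 [187.9°–239.4°] dwell: s stays 21.0000
seg 6 [239.4°–360°] simple-harmonic, h=-21: θ=303.4° here. β=64, B=120.6. -21/2·(1 − cos(π·0.5307)) = -11.5105 → s = 9.4895
velocity in seg [239.4°–360°] (simple-harmonic), θ in radians: β = 64° = 1.1170 rad, B = 120.6° = 2.1049 rad; ds/dθ = (πh/(2B)) sin(πβ/B) = (π·(-21)/(2·2.1049)) sin(π·0.5307) = -15.598905 mm/rad

s = 9.4895, ds/dθ = -15.5989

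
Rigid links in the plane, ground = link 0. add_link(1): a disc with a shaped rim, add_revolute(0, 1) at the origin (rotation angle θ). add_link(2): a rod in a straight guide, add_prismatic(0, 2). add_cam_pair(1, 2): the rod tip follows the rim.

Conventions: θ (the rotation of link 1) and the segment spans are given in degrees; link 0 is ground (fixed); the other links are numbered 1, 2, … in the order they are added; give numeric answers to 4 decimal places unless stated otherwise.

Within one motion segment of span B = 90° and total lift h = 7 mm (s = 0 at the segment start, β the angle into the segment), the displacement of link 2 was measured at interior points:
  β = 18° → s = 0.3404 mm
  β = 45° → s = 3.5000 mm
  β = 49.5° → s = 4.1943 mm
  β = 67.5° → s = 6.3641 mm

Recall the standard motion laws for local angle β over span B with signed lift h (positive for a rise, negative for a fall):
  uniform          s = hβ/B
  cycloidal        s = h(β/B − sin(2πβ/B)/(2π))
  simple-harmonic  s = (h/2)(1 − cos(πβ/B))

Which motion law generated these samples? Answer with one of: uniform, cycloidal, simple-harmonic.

candidates at β/B = r: uniform s = h·r (linear in β); cycloidal s = h·(r − sin(2πr)/(2π)); simple-harmonic s = (h/2)(1 − cos(πr))
β=18°: printed 0.3404 | uniform 1.4000, cycloidal 0.3404, simple-harmonic 0.6684
β=45°: printed 3.5000 | uniform 3.5000, cycloidal 3.5000, simple-harmonic 3.5000
β=49.5°: printed 4.1943 | uniform 3.8500, cycloidal 4.1943, simple-harmonic 4.0475
β=67.5°: printed 6.3641 | uniform 5.2500, cycloidal 6.3641, simple-harmonic 5.9749
only one law matches every sample → cycloidal

cycloidal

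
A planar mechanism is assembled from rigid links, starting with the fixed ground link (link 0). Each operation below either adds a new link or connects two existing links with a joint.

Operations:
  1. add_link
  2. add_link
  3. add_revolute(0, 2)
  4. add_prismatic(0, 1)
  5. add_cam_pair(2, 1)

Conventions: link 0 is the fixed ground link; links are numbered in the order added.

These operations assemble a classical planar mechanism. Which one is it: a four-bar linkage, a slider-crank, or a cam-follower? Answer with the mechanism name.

links: 3 (incl. ground); joints: 1 revolute, 1 prismatic, 1 higher (cam) pair, forming one closed loop
3 links, revolute + prismatic + higher pair in one loop → cam-follower

cam-follower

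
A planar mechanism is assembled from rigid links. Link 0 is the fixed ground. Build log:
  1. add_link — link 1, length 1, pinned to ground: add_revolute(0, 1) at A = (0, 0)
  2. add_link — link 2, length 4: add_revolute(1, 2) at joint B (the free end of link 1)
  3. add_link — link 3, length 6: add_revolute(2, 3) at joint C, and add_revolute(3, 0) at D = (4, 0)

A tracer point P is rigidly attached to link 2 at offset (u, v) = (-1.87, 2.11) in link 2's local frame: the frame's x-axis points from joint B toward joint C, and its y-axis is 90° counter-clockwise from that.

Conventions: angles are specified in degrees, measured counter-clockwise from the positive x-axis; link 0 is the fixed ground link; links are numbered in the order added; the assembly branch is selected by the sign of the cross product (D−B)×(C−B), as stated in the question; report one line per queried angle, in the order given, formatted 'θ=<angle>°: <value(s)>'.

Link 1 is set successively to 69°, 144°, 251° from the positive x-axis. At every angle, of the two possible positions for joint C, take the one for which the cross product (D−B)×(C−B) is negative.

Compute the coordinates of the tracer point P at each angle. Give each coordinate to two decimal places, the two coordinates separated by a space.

A=(0,0), D=(4.00,0)
θ=69°: B = A + 1.00·(cos69°, sin69°) = (0.3584, 0.9336)
θ=69°: |BD| = 3.7594
θ=69°: circle(B,4.00) ∩ circle(D,6.00): a=-0.7803, h=3.9232
θ=69°:   candidates: C₊=(0.5768,4.9276) cross=14.749; C₋=(-1.3717,-2.6729) cross=-14.749
θ=69°:   branch - wants cross < 0 → take C=(-1.3717,-2.6729) (cross=-14.749)
θ=69°: ex = (C−B)/|BC| = (-0.4325,-0.9016); ey = (0.9016,-0.4325)
θ=69°: P = B + -1.87·ex + 2.11·ey = (3.0696,1.7070)
θ=144°: B = A + 1.00·(cos144°, sin144°) = (-0.8090, 0.5878)
θ=144°: |BD| = 4.8448
θ=144°: circle(B,4.00) ∩ circle(D,6.00): a=0.3583, h=3.9839
θ=144°:   candidates: C₊=(0.0300,4.4988) cross=19.301; C₋=(-0.9367,-3.4102) cross=-19.301
θ=144°:   branch - wants cross < 0 → take C=(-0.9367,-3.4102) (cross=-19.301)
θ=144°: ex = (C−B)/|BC| = (-0.0319,-0.9995); ey = (0.9995,-0.0319)
θ=144°: P = B + -1.87·ex + 2.11·ey = (1.3596,2.3895)
θ=251°: B = A + 1.00·(cos251°, sin251°) = (-0.3256, -0.9455)
θ=251°: |BD| = 4.4277
θ=251°: circle(B,4.00) ∩ circle(D,6.00): a=-0.0447, h=3.9998
θ=251°:   candidates: C₊=(-1.2233,2.9524) cross=17.710; C₋=(0.4849,-4.8625) cross=-17.710
θ=251°:   branch - wants cross < 0 → take C=(0.4849,-4.8625) (cross=-17.710)
θ=251°: ex = (C−B)/|BC| = (0.2026,-0.9793); ey = (0.9793,0.2026)
θ=251°: P = B + -1.87·ex + 2.11·ey = (1.3618,1.3132)

θ=69°: 3.07 1.71
θ=144°: 1.36 2.39
θ=251°: 1.36 1.31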